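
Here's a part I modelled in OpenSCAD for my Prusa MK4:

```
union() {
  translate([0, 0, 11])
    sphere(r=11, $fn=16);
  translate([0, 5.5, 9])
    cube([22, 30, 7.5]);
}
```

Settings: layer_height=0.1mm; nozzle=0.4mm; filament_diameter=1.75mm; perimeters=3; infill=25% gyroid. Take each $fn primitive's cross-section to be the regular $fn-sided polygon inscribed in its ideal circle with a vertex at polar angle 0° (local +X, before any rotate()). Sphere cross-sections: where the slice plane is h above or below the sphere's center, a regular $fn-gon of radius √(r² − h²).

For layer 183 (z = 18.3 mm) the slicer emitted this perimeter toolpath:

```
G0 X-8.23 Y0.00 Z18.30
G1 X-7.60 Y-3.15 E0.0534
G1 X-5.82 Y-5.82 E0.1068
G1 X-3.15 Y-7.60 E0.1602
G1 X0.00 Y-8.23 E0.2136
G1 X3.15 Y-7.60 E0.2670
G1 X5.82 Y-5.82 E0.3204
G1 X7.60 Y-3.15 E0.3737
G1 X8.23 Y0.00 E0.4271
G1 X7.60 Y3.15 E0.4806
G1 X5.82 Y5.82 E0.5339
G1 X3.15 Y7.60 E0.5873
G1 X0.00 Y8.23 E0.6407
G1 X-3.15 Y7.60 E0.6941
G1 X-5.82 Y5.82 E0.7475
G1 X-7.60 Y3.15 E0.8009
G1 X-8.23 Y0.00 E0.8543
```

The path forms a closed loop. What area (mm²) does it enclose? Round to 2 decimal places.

Apply the shoelace formula to the sequence of (X, Y) vertices; enclosed area = 207.29 mm².

207.29 mm²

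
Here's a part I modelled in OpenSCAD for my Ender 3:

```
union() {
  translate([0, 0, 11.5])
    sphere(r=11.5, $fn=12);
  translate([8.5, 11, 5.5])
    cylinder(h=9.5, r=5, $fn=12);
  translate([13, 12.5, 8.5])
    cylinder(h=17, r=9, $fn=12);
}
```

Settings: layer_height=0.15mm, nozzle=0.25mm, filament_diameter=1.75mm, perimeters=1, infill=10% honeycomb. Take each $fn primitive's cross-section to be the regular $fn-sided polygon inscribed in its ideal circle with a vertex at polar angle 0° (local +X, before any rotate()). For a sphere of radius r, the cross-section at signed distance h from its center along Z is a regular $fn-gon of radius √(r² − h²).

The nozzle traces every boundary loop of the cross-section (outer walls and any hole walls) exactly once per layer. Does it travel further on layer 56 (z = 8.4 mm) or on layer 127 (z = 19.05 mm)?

layer 127 (z = 19.05 mm)

Layer 56 (z = 8.4): the r=11.5 sphere contributes a regular 12-gon of circumradius √(11.5²−3.1²) = 11.074 (perimeter = 2·12·11.074·sin(180°/12) = 68.79 mm); the r=5 cylinder at (8.5, 11) contributes a regular 12-gon of circumradius 5 (perimeter = 2·12·5.000·sin(180°/12) = 31.06 mm); the cylinder at (13, 12.5) is absent (z outside [8.5, 25.5]); Combining (union): the regions partially overlap (shared area 8.13 mm²), so the edge portions inside another operand are dropped and the merged outline is re-measured after clipping — boundary = 85.79 mm. So its perimeter = 85.79 mm. Layer 127 (z = 19.05): the sphere: section is a regular 12-gon, circumradius = √(r²−h²) = √(11.5²−7.55²) = 8.675 (perimeter = 2·12·8.675·sin(180°/12) = 53.88 mm); the cylinder at (8.5, 11) is not intersected at this z (z outside [5.5, 15]); the r=9 cylinder at (13, 12.5) contributes a regular 12-gon of circumradius 9 (perimeter = 2·12·9.000·sin(180°/12) = 55.90 mm); Merging all regions: the 2 present regions are separate (no shared area or edge), so areas and boundary lengths simply add and each stays a separate island — boundary = 109.79 mm. So its perimeter = 109.79 mm. Layer 127 is larger (109.79 vs 85.79 mm).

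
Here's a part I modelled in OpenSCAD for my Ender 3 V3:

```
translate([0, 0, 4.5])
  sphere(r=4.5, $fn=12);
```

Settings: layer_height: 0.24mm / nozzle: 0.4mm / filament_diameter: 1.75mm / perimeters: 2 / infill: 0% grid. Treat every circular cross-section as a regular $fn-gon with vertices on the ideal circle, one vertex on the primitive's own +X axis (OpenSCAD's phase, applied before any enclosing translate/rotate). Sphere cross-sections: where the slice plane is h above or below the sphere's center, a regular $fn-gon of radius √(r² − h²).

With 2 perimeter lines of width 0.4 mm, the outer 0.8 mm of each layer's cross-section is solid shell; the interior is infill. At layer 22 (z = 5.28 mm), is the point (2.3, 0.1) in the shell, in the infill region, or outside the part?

infill

At z = 5.28 mm: the sphere: section is a regular 12-gon, circumradius = √(r²−h²) = √(4.5²−0.78²) = 4.432. Overall, the cross-section is a single solid region. The nearest boundary edge runs (4.43, 0.00)→(3.84, 2.22); distance from the point to it = 2.03 mm. The point is inside the cross-section and 2.03 mm from the nearest boundary — more than the 0.8 mm shell width (2 × 0.4), so it's in the infill interior.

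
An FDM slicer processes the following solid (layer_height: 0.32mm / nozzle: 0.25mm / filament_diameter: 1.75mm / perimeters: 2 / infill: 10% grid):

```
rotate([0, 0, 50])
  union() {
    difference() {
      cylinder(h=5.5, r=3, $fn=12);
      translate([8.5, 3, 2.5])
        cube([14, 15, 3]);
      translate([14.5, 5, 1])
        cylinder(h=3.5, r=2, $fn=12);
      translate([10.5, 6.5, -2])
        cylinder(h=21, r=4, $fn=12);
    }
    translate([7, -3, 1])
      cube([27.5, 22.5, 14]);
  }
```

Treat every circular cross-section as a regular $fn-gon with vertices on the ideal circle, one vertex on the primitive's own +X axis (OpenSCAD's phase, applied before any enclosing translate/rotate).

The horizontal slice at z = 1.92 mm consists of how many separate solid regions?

2

At z = 1.92 mm: the cylinder: section is a regular 12-gon, circumradius r=3; the cube at (8.5, 3) does not reach this height (z outside [2.5, 5.5]); the r=2 cylinder at (14.5, 5) gives a regular 12-gon of circumradius 2 (constant along its height); the r=4 cylinder at (10.5, 6.5) contributes a regular 12-gon of circumradius 4; Taking the first minus the rest: starting from the r=3 cylinder, the r=2 cylinder at (14.5, 5) misses the remaining region (no effect); the r=4 cylinder at (10.5, 6.5) misses the remaining region (no effect) — 1 connected region; the 27.5×22.5 cube at (7, -3) contributes its full rectangle; Combining (union): the 2 present regions are separate (no shared area or edge), so areas and boundary lengths simply add and each stays a separate island — 2 connected regions; (whole slice rotated 50° about Z — lengths, areas and connectivity unchanged). The result has 2 disconnected regions.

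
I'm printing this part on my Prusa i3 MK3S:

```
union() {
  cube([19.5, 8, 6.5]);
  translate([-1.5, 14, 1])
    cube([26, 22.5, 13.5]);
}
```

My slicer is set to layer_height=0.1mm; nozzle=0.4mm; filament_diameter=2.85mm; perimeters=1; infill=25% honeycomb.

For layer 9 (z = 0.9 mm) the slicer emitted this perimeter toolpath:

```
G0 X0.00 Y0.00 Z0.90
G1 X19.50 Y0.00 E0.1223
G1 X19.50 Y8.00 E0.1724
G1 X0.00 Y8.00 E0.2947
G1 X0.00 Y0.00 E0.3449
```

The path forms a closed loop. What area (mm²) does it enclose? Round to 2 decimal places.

Apply the shoelace formula to the sequence of (X, Y) vertices; enclosed area = 156.00 mm².

156.00 mm²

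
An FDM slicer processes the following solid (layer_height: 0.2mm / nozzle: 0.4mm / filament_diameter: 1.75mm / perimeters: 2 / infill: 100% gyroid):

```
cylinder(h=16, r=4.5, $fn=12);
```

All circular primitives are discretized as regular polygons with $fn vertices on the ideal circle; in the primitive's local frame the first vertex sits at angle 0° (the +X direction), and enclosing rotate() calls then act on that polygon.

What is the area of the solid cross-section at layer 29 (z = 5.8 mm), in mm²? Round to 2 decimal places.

60.75 mm²

At z = 5.8 mm: the cylinder: section is a regular 12-gon, circumradius r=4.5 (area = (12/2)·4.500²·sin(360°/12) = 60.75 mm²). Overall, the cross-section is a single solid region. Net area = 60.75 mm².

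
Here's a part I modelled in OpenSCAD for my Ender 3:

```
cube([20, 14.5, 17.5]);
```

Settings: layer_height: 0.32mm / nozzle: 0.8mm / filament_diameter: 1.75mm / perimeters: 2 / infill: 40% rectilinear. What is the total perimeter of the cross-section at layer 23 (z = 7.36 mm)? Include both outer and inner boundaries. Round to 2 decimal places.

69.00 mm

At z = 7.36 mm: the 20×14.5 cube contributes its full rectangle (perimeter 69.00 mm). Overall, the cross-section is a single solid region. Total boundary length (outer) = 69.00 mm.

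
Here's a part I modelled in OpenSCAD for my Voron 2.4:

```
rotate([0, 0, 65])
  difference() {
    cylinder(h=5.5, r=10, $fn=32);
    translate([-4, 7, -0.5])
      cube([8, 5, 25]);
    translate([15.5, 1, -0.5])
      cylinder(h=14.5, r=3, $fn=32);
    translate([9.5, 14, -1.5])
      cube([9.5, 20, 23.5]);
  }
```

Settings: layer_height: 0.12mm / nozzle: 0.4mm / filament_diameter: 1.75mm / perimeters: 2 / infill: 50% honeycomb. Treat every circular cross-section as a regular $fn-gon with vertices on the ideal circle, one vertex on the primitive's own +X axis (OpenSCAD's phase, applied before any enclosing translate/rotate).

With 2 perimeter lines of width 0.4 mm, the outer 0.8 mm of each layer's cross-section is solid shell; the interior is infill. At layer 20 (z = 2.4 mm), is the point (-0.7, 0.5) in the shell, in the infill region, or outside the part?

infill

At z = 2.4 mm: the r=10 cylinder contributes a regular 32-gon of circumradius 10; the cube at (-4, 7) is present — its section is the full 8×5 rectangle; the r=3 cylinder at (15.5, 1) contributes a regular 32-gon of circumradius 3; the cube at (9.5, 14) is present — its section is the full 9.5×20 rectangle; Taking the first minus the rest: starting from the r=10 cylinder, the 8×5 cube at (-4, 7) partially overlaps it — only the 21.56 mm² overlap (of its 40.00 mm²) is removed, clipping the outline; the r=3 cylinder at (15.5, 1) misses the remaining region (no effect); the 9.5×20 cube at (9.5, 14) misses the remaining region (no effect) — 1 connected region; (rotated 65° about Z; rotation is an isometry so areas/perimeters/island counts are preserved). Overall, the cross-section is a single solid region. Undo the 65° rotation: the query point maps to (0.157, 0.846) in the un-rotated model frame. The nearest boundary edge runs (-4.00, 7.00)→(4.00, 7.00); distance from the point to it = 6.15 mm. The point is inside the cross-section and 6.15 mm from the nearest boundary — more than the 0.8 mm shell width (2 × 0.4), so it's in the infill interior.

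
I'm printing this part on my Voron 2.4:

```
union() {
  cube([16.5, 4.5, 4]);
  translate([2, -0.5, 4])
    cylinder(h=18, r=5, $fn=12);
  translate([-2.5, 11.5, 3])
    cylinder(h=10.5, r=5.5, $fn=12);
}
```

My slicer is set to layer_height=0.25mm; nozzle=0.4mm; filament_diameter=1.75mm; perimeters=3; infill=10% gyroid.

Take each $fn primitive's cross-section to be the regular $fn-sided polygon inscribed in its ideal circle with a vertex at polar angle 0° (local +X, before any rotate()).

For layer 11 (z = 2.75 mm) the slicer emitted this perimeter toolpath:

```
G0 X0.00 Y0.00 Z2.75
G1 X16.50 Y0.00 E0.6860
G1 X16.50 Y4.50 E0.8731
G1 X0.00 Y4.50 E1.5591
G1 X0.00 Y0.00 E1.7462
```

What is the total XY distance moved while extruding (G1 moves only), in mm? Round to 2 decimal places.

Sum the Euclidean lengths of each G1 segment: total = 42.00 mm.

42.00 mm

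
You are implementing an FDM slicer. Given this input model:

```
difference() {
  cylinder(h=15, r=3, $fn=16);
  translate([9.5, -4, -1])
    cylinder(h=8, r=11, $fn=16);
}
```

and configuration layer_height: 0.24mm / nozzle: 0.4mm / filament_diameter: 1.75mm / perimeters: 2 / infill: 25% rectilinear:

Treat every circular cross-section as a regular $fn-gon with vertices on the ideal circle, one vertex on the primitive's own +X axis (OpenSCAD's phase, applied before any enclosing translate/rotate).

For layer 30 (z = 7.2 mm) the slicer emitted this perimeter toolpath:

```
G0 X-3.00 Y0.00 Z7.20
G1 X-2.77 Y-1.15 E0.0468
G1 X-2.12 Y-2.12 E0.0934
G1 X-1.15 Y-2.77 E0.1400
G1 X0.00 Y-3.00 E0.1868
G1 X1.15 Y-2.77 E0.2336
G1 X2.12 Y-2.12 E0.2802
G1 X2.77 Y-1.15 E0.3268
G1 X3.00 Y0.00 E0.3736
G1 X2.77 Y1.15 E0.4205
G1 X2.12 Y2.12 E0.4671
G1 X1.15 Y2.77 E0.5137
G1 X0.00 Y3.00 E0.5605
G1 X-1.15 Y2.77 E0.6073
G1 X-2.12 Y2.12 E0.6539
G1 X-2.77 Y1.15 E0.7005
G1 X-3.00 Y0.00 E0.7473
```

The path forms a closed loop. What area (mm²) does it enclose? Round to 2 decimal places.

27.54 mm²

Apply the shoelace formula to the sequence of (X, Y) vertices; enclosed area = 27.54 mm².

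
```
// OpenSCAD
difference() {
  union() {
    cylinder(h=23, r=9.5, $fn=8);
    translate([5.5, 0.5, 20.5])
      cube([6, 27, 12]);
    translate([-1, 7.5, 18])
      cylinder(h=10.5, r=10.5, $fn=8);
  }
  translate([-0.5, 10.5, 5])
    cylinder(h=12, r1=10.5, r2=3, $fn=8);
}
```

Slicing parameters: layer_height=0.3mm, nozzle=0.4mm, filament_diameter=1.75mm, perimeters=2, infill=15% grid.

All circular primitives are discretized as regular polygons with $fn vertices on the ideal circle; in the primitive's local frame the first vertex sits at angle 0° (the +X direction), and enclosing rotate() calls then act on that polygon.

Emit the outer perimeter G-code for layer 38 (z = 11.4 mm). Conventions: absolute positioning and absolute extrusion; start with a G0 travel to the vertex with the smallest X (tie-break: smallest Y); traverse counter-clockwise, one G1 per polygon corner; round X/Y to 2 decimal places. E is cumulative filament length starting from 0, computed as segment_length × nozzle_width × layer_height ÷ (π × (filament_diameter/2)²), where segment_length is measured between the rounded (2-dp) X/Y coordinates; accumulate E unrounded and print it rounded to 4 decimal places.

G0 X-9.50 Y0.00 Z11.40
G1 X-6.72 Y-6.72 E0.3628
G1 X0.00 Y-9.50 E0.7256
G1 X6.72 Y-6.72 E1.0885
G1 X9.50 Y0.00 E1.4513
G1 X6.72 Y6.72 E1.8141
G1 X4.77 Y7.53 E1.9194
G1 X4.10 Y5.90 E2.0074
G1 X-0.50 Y4.00 E2.2557
G1 X-5.10 Y5.90 E2.5040
G1 X-5.62 Y7.17 E2.5724
G1 X-6.72 Y6.72 E2.6317
G1 X-9.50 Y0.00 E2.9945

At z = 11.4 mm: the r=9.5 cylinder contributes a regular 8-gon of circumradius 9.5; the cube at (5.5, 0.5) is not intersected at this z (z outside [20.5, 32.5]); the cylinder at (-1, 7.5) is not intersected at this z (z outside [18, 28.5]); Taking the union: only the r=9.5 cylinder is present, so the union is just that shape — 1 connected region; the cone at (-0.5, 10.5) contributes a regular 8-gon of circumradius 6.500 (interpolated between r1=10.5 and r2=3 at t=0.533); Subtracting the remaining from the first: starting from that combined region, the cone at (-0.5, 10.5) partially overlaps it — only the 33.98 mm² overlap (of its 119.50 mm²) is removed, clipping the outline — 1 connected region. The outline is a single polygon with 12 vertices. Extrusion per mm of travel: 0.4 × 0.3 / (π × 0.875²) = 0.049890. Accumulating E over each segment gives final E = 2.9945.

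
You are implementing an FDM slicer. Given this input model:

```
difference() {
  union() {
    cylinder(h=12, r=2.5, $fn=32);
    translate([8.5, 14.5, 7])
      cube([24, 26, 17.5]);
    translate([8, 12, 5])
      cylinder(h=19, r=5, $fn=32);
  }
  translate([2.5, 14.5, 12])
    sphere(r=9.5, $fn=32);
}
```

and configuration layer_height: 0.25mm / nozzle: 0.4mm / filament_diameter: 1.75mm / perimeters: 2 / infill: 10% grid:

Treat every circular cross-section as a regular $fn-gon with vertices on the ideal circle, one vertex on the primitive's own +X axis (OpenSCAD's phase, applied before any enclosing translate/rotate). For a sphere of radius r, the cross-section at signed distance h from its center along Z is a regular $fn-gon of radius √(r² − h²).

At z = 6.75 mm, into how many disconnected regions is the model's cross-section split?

At z = 6.75 mm: the r=2.5 cylinder contributes a regular 32-gon of circumradius 2.5; the cube at (8.5, 14.5) is not intersected at this z (z outside [7, 24.5]); the cylinder at (8, 12): section is a regular 32-gon, circumradius r=5; Merging all regions: the 2 present regions are separate (no shared area or edge), so areas and boundary lengths simply add and each stays a separate island — 2 connected regions; the r=9.5 sphere at (2.5, 14.5) contributes a regular 32-gon of circumradius √(9.5²−5.25²) = 7.918; Taking the first minus the rest: starting from that combined region, the r=9.5 sphere at (2.5, 14.5) partially overlaps it — only the 51.87 mm² overlap (of its 195.68 mm²) is removed, clipping the outline — 2 connected regions. The result has 2 disconnected regions.

2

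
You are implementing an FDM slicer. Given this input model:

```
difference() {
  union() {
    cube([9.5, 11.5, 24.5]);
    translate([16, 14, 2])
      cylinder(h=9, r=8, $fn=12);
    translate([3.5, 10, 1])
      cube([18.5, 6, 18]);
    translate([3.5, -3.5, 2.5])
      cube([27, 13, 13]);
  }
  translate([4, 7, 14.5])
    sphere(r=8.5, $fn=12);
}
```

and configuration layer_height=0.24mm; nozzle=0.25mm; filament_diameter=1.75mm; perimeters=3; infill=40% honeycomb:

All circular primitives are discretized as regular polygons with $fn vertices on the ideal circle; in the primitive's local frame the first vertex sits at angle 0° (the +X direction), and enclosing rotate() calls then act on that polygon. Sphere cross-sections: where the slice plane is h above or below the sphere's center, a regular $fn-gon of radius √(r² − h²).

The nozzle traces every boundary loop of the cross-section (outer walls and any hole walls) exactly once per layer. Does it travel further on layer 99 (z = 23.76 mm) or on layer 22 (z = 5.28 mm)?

layer 22 (z = 5.28 mm)

Layer 99 (z = 23.76): the 9.5×11.5 cube contributes its full rectangle (perimeter 42.00 mm); the cylinder at (16, 14) is absent (z outside [2, 11]); the cube at (3.5, 10) is not intersected at this z (z outside [1, 19]); the cube at (3.5, -3.5) is not intersected at this z (z outside [2.5, 15.5]); Merging all regions: only the 9.5×11.5 cube is present, so the union is just that shape — boundary = 42.00 mm; the sphere at (4, 7) is not intersected at this z (|z−center|=9.260 > r=8.5); Taking the first minus the rest: none of the subtracted shapes is present at this height, so that combined region is unchanged — boundary = 42.00 mm. So its perimeter = 42.00 mm. Layer 22 (z = 5.28): the cube is present — its section is the full 9.5×11.5 rectangle (perimeter 42.00 mm); the r=8 cylinder at (16, 14) contributes a regular 12-gon of circumradius 8 (perimeter = 2·12·8.000·sin(180°/12) = 49.69 mm); the cube at (3.5, 10) is present — its section is the full 18.5×6 rectangle (perimeter 49.00 mm); the cube at (3.5, -3.5) is present — its section is the full 27×13 rectangle (perimeter 80.00 mm); Taking the union: the regions partially overlap (shared area 177.02 mm²), so the edge portions inside another operand are dropped and the merged outline is re-measured after clipping — boundary (outer + 1 inner loop) = 107.48 mm; the sphere at (4, 7) is not intersected at this z (|z−center|=9.220 > r=8.5); Taking the first minus the rest: none of the subtracted shapes is present at this height, so the result so far is unchanged — boundary (outer + 1 inner loop) = 107.48 mm. So its perimeter = 107.48 mm. Layer 22 is larger (107.48 vs 42.00 mm).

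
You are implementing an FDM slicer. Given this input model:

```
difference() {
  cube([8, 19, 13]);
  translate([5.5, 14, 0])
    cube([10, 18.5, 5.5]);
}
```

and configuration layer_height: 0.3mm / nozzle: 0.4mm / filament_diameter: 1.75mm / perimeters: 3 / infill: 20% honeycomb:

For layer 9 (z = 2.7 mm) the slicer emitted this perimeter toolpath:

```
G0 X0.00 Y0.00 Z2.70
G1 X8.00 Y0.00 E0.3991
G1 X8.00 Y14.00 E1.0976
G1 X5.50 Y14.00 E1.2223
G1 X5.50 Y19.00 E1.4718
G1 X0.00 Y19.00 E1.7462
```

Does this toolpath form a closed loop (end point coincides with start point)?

no

Start point (G0): (0.00, 0.00). End point (last G1): the path does not return to the start — open.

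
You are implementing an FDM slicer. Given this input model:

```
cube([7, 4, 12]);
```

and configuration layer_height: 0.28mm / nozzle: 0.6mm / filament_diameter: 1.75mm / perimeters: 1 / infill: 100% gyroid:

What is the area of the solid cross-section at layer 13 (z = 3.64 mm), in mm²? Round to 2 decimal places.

At z = 3.64 mm: the cube is present — its section is the full 7×4 rectangle (area 28.00 mm²). Overall, the cross-section is a single solid region. Net area = 28.00 mm².

28.00 mm²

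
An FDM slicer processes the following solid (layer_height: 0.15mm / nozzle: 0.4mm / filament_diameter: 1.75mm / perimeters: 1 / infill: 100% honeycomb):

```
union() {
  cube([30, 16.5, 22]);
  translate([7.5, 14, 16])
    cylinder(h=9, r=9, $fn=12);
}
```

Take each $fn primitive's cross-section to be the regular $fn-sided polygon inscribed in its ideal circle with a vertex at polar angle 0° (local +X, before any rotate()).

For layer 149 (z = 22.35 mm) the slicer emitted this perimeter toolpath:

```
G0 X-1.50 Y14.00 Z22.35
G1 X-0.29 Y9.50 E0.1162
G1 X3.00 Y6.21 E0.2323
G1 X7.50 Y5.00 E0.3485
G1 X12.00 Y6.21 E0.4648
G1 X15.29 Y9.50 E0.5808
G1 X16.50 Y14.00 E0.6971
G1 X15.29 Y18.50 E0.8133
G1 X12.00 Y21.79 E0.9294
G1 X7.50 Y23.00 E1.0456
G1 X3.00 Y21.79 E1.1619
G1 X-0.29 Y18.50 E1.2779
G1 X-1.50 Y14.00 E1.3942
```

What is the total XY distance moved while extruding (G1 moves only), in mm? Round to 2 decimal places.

Sum the Euclidean lengths of each G1 segment: total = 55.89 mm.

55.89 mm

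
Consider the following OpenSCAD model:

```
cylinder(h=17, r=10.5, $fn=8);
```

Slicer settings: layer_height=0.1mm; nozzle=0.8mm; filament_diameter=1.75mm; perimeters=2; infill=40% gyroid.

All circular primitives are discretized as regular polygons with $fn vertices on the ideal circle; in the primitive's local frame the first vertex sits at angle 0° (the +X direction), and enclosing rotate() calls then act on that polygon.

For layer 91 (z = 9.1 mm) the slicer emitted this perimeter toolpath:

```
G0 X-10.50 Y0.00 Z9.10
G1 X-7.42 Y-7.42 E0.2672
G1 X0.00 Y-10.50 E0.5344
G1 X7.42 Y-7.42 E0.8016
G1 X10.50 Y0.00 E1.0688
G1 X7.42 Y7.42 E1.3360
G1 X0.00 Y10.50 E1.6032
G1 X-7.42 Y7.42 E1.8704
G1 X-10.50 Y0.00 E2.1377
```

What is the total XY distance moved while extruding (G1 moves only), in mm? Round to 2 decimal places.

Sum the Euclidean lengths of each G1 segment: total = 64.27 mm.

64.27 mm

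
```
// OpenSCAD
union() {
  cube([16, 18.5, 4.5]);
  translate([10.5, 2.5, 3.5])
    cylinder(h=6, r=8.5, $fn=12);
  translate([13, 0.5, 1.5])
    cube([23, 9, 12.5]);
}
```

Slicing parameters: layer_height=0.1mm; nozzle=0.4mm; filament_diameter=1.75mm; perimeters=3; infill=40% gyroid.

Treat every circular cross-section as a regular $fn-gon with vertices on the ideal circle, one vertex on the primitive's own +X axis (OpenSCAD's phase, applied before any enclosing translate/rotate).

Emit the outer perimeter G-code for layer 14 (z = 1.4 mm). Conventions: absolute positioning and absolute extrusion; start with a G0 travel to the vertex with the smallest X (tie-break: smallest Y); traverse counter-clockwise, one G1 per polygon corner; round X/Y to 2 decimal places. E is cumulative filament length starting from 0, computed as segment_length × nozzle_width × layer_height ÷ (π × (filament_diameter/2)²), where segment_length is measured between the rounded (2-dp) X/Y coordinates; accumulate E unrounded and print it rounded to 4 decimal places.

At z = 1.4 mm: the cube is present — its section is the full 16×18.5 rectangle; the cylinder at (10.5, 2.5) is not intersected at this z (z outside [3.5, 9.5]); the cube at (13, 0.5) does not reach this height (z outside [1.5, 14]); Taking the union: only the 16×18.5 cube is present, so the union is just that shape — 1 connected region. The outline is a single polygon with 4 vertices. Extrusion per mm of travel: 0.4 × 0.1 / (π × 0.875²) = 0.016630. Accumulating E over each segment gives final E = 1.1475.

G0 X0.00 Y0.00 Z1.40
G1 X16.00 Y0.00 E0.2661
G1 X16.00 Y18.50 E0.5737
G1 X0.00 Y18.50 E0.8398
G1 X0.00 Y0.00 E1.1475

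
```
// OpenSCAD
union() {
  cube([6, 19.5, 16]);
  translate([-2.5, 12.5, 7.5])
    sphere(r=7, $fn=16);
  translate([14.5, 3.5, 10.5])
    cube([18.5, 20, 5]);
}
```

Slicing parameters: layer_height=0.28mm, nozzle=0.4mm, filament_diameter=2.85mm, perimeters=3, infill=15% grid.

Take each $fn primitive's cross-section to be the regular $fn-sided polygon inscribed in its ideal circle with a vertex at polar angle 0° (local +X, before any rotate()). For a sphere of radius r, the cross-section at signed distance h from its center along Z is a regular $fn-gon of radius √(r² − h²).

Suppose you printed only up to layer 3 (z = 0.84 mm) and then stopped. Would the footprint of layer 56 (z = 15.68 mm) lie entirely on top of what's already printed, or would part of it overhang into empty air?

entirely on top

Compare the two slices. At z = 0.84: the cube is present — its section is the full 6×19.5 rectangle (area 117.00 mm²); the sphere at (-2.5, 12.5): section is a regular 16-gon, circumradius = √(r²−h²) = √(7²−6.66²) = 2.155 (area = (16/2)·2.155²·sin(360°/16) = 14.22 mm²); the cube at (14.5, 3.5) does not reach this height (z outside [10.5, 15.5]); Merging all regions: the 2 present regions are separate (no shared area or edge), so areas and boundary lengths simply add and each stays a separate island — area = 131.22 mm². At z = 15.68: the cube is present — its section is the full 6×19.5 rectangle (area 117.00 mm²); the sphere at (-2.5, 12.5) is absent (|z−center|=8.180 > r=7); the cube at (14.5, 3.5) is absent (z outside [10.5, 15.5]); Combining (union): only the 6×19.5 cube is present, so the union is just that shape — area = 117.00 mm². Checking containment: the cross-section at z = 15.68 is a subset of the cross-section at z = 0.84.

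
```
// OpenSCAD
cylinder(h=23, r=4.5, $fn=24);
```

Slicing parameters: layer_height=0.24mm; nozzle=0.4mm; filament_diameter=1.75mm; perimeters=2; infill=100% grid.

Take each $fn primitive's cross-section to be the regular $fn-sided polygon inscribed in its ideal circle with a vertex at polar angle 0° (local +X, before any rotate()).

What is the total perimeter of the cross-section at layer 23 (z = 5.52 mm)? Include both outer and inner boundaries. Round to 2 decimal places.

At z = 5.52 mm: the cylinder: section is a regular 24-gon, circumradius r=4.5 (perimeter = 2·24·4.500·sin(180°/24) = 28.19 mm). Overall, the cross-section is a single solid region. Total boundary length (outer) = 28.19 mm.

28.19 mm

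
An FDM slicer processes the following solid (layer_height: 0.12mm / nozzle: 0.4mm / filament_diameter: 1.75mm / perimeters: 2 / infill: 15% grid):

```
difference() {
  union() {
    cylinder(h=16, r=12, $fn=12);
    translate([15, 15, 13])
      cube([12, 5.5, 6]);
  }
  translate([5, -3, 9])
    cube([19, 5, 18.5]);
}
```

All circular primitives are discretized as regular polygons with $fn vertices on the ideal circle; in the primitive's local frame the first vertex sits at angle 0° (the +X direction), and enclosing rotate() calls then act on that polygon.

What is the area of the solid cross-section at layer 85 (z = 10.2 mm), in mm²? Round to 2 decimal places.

398.74 mm²

At z = 10.2 mm: the r=12 cylinder contributes a regular 12-gon of circumradius 12 (area = (12/2)·12.000²·sin(360°/12) = 432.00 mm²); the cube at (15, 15) is not intersected at this z (z outside [13, 19]); Merging all regions: only the r=12 cylinder is present, so the union is just that shape — area = 432.00 mm²; the cube at (5, -3) (footprint 19×5) is included at this height (area 95.00 mm²); Subtracting the remaining from the first: starting from the result so far (432.00 mm²), the 19×5 cube at (5, -3) partially overlaps it — only the 33.26 mm² overlap (of its 95.00 mm²) is removed, clipping the outline — area = 398.74 mm². Overall, the cross-section is a single solid region. Net area = 398.74 mm².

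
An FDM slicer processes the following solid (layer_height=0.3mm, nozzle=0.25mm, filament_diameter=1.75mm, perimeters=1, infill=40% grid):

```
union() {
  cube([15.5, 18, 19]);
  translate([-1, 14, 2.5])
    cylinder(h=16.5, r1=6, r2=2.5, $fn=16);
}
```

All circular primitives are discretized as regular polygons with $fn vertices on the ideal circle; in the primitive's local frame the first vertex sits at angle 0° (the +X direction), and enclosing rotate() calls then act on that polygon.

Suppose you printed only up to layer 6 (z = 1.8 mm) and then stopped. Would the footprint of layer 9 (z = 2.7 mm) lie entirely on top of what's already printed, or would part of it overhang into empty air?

part overhangs

Compare the two slices. At z = 1.8: the cube is present — its section is the full 15.5×18 rectangle (area 279.00 mm²); the cone at (-1, 14) does not reach this height (z outside [2.5, 19]); Combining (union): only the 15.5×18 cube is present, so the union is just that shape — area = 279.00 mm². At z = 2.7: the cube is present — its section is the full 15.5×18 rectangle (area 279.00 mm²); the cone at (-1, 14): at t=0.012 of its height the radius interpolates to r₁+(r₂−r₁)t = 5.958, giving a regular 16-gon of that circumradius (area = (16/2)·5.958²·sin(360°/16) = 108.66 mm²); Taking the union: the regions partially overlap — summed areas 387.66 mm² minus the doubly-counted overlap 38.85 mm² gives 348.81 mm² — area = 348.81 mm². Checking containment: at z = 2.7 the cross-section extends beyond the z = 1.8 cross-section by about 69.81 mm².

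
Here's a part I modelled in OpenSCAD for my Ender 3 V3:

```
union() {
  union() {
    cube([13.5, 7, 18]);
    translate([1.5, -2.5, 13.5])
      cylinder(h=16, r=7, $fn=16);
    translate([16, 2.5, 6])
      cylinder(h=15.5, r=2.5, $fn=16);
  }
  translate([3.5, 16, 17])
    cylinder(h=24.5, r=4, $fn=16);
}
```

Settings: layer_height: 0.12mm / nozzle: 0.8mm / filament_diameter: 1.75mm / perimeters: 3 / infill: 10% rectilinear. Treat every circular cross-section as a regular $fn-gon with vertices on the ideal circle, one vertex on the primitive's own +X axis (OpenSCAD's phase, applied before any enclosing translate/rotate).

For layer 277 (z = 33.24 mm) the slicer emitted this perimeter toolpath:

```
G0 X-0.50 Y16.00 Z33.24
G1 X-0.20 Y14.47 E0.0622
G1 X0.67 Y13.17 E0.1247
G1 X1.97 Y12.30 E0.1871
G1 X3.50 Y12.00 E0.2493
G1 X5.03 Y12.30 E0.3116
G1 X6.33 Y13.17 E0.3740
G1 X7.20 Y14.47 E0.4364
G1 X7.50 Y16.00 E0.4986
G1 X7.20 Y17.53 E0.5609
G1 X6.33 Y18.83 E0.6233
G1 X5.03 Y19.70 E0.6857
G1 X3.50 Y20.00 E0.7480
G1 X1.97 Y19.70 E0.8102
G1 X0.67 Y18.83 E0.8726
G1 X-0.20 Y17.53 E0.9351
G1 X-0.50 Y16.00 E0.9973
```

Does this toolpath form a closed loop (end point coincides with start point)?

yes

Start point (G0): (-0.50, 16.00). End point (last G1): the path returns to the start — closed.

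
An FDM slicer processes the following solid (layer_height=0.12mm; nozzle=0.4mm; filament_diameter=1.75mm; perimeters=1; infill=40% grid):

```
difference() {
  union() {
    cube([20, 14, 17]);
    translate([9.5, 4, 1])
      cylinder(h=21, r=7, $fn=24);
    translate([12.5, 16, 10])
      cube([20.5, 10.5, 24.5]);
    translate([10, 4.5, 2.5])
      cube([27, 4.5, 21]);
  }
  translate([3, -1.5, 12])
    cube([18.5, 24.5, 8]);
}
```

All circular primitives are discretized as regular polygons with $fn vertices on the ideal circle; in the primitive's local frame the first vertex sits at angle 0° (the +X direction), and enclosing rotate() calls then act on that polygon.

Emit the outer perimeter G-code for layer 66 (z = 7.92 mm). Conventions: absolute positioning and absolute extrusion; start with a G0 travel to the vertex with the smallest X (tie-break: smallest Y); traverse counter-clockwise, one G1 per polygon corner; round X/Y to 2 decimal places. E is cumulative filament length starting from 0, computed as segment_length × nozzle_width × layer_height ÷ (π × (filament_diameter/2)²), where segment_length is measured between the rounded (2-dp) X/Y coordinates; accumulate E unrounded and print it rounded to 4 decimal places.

At z = 7.92 mm: the cube (footprint 20×14) is included at this height; the r=7 cylinder at (9.5, 4) contributes a regular 24-gon of circumradius 7; the cube at (12.5, 16) is absent (z outside [10, 34.5]); the cube at (10, 4.5) is present — its section is the full 27×4.5 rectangle; Merging all regions: the regions partially overlap (shared area 173.55 mm²), so overlapping operands fuse into one piece — 1 connected region; the cube at (3, -1.5) is not intersected at this z (z outside [12, 20]); Taking the first minus the rest: none of the subtracted shapes is present at this height, so that combined region is unchanged — 1 connected region. The outline is a single polygon with 17 vertices. Extrusion per mm of travel: 0.4 × 0.12 / (π × 0.875²) = 0.019956. Accumulating E over each segment gives final E = 2.0754.

G0 X0.00 Y0.00 Z7.92
G1 X3.82 Y0.00 E0.0762
G1 X4.55 Y-0.95 E0.1001
G1 X6.00 Y-2.06 E0.1366
G1 X7.69 Y-2.76 E0.1731
G1 X9.50 Y-3.00 E0.2095
G1 X11.31 Y-2.76 E0.2460
G1 X13.00 Y-2.06 E0.2825
G1 X14.45 Y-0.95 E0.3189
G1 X15.18 Y0.00 E0.3428
G1 X20.00 Y0.00 E0.4390
G1 X20.00 Y4.50 E0.5288
G1 X37.00 Y4.50 E0.8681
G1 X37.00 Y9.00 E0.9579
G1 X20.00 Y9.00 E1.2971
G1 X20.00 Y14.00 E1.3969
G1 X0.00 Y14.00 E1.7960
G1 X0.00 Y0.00 E2.0754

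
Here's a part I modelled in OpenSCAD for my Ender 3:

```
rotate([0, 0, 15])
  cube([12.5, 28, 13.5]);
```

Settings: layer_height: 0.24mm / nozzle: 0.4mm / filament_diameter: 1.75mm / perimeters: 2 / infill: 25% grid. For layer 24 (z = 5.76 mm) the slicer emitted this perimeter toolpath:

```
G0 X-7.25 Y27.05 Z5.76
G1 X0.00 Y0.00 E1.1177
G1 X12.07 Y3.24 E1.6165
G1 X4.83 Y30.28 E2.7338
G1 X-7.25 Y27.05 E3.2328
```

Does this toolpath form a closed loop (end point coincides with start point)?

yes

Start point (G0): (-7.25, 27.05). End point (last G1): the path returns to the start — closed.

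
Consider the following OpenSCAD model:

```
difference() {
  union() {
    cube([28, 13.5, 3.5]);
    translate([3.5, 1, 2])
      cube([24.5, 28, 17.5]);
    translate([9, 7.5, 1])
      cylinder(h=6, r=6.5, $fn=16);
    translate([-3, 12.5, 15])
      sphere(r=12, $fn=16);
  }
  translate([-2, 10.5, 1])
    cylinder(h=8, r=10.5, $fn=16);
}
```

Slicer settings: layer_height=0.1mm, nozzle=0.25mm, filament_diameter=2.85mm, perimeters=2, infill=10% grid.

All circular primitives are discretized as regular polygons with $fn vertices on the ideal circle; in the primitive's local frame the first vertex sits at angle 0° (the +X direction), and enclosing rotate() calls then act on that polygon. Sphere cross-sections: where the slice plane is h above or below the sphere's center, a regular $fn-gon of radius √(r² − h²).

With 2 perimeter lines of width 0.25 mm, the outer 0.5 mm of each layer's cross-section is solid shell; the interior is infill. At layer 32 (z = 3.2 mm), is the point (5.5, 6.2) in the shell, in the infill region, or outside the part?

outside

At z = 3.2 mm: the cube is present — its section is the full 28×13.5 rectangle; the cube at (3.5, 1) (footprint 24.5×28) is included at this height; the r=6.5 cylinder at (9, 7.5) contributes a regular 16-gon of circumradius 6.5; the r=12 sphere at (-3, 12.5) slices to a regular 16-gon of circumradius 2.182 (√(r²−h²) with h=11.8 from center); Combining (union): the regions partially overlap (shared area 435.60 mm²), so overlapping operands fuse into one piece — 2 connected regions; the r=10.5 cylinder at (-2, 10.5) gives a regular 16-gon of circumradius 10.5 (constant along its height); Taking the first minus the rest: starting from that combined region, the r=10.5 cylinder at (-2, 10.5) partially overlaps it — only the 119.01 mm² overlap (of its 337.53 mm²) is removed, clipping the outline — 1 connected region. Overall, the cross-section is a single solid region. The nearest boundary edge runs (5.42, 3.08)→(7.70, 6.48); distance from the point to it = 1.67 mm. The point is not inside any of the regions above, so it lies outside the cross-section (1.67 mm from the nearest boundary).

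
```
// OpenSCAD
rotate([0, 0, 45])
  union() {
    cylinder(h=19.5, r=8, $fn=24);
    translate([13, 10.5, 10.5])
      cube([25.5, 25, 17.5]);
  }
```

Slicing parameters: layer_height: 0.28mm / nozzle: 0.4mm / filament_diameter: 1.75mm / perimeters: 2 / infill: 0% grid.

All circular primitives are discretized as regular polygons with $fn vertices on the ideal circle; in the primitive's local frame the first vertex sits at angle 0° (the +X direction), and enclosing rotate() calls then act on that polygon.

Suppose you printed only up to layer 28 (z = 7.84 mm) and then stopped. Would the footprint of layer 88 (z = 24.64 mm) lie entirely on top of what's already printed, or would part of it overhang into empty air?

part overhangs

Compare the two slices. At z = 7.84: the cylinder: section is a regular 24-gon, circumradius r=8 (area = (24/2)·8.000²·sin(360°/24) = 198.77 mm²); the cube at (13, 10.5) is absent (z outside [10.5, 28]); Taking the union: only the r=8 cylinder is present, so the union is just that shape — area = 198.77 mm²; (whole slice rotated 45° about Z — lengths, areas and connectivity unchanged). At z = 24.64: the cylinder is not intersected at this z (z outside [0, 19.5]); the cube at (13, 10.5) is present — its section is the full 25.5×25 rectangle (area 637.50 mm²); Merging all regions: only the 25.5×25 cube at (13, 10.5) is present, so the union is just that shape — area = 637.50 mm²; (rotated 45° about Z; rotation is an isometry so areas/perimeters/island counts are preserved). Checking containment: at z = 24.64 the cross-section extends beyond the z = 7.84 cross-section by about 637.50 mm².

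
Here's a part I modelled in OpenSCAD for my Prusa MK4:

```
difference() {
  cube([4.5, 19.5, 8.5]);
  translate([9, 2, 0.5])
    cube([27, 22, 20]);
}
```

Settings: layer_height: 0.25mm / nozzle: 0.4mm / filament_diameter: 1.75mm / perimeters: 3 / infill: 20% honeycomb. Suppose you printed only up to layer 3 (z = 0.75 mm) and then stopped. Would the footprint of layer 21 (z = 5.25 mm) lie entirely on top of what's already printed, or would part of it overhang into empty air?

entirely on top

Compare the two slices. At z = 0.75: the cube (footprint 4.5×19.5) is included at this height (area 87.75 mm²); the 27×22 cube at (9, 2) contributes its full rectangle (area 594.00 mm²); Taking the first minus the rest: starting from the 4.5×19.5 cube (87.75 mm²), the 27×22 cube at (9, 2) misses the remaining region (no effect) — area = 87.75 mm². At z = 5.25: the cube is present — its section is the full 4.5×19.5 rectangle (area 87.75 mm²); the cube at (9, 2) (footprint 27×22) is included at this height (area 594.00 mm²); Subtracting the remaining from the first: starting from the 4.5×19.5 cube (87.75 mm²), the 27×22 cube at (9, 2) misses the remaining region (no effect) — area = 87.75 mm². Checking containment: the cross-section at z = 5.25 is a subset of the cross-section at z = 0.75.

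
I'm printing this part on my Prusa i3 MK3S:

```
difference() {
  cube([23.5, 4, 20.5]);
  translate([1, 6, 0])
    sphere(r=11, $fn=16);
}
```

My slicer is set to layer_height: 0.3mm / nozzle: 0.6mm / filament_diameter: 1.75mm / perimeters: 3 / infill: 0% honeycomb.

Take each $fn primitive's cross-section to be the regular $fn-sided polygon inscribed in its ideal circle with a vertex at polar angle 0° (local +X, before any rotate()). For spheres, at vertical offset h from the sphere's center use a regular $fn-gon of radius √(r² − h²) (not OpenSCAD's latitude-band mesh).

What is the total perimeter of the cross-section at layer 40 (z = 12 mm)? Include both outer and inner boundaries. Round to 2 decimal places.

At z = 12 mm: the 23.5×4 cube contributes its full rectangle (perimeter 55.00 mm); the sphere at (1, 6) is not intersected at this z (|z−center|=12.000 > r=11); Taking the first minus the rest: none of the subtracted shapes is present at this height, so the 23.5×4 cube is unchanged — boundary = 55.00 mm. Overall, the cross-section is a single solid region. Total boundary length (outer) = 55.00 mm.

55.00 mm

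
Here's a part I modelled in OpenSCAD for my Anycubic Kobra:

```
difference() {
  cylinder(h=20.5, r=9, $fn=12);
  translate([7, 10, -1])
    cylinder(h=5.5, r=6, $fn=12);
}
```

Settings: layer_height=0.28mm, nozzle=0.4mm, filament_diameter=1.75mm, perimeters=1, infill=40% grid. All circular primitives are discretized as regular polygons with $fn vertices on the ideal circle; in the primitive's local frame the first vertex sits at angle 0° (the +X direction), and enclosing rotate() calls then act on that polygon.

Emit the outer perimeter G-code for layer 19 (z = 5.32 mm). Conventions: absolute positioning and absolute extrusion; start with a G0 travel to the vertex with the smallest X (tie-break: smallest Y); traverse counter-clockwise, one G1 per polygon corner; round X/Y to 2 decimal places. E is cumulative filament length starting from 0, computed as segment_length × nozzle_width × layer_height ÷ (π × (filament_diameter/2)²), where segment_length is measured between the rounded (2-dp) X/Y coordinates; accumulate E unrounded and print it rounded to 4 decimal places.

At z = 5.32 mm: the cylinder: section is a regular 12-gon, circumradius r=9; the cylinder at (7, 10) is absent (z outside [-1, 4.5]); Taking the first minus the rest: none of the subtracted shapes is present at this height, so the r=9 cylinder is unchanged — 1 connected region. The outline is a single polygon with 12 vertices. Extrusion per mm of travel: 0.4 × 0.28 / (π × 0.875²) = 0.046564. Accumulating E over each segment gives final E = 2.6025.

G0 X-9.00 Y0.00 Z5.32
G1 X-7.79 Y-4.50 E0.2170
G1 X-4.50 Y-7.79 E0.4336
G1 X0.00 Y-9.00 E0.6506
G1 X4.50 Y-7.79 E0.8676
G1 X7.79 Y-4.50 E1.0842
G1 X9.00 Y0.00 E1.3012
G1 X7.79 Y4.50 E1.5182
G1 X4.50 Y7.79 E1.7349
G1 X0.00 Y9.00 E1.9518
G1 X-4.50 Y7.79 E2.1688
G1 X-7.79 Y4.50 E2.3855
G1 X-9.00 Y0.00 E2.6025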